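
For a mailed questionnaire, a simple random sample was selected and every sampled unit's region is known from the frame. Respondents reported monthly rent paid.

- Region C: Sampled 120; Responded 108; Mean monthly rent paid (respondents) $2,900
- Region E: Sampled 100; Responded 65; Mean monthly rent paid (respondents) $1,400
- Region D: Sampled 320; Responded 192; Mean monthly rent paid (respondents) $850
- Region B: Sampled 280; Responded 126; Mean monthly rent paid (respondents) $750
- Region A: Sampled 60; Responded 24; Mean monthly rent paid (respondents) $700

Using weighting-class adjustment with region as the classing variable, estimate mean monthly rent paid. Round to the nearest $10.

Response rates by class: Region C 108/120 = 90%, Region E 65/100 = 65%, Region D 192/320 = 60%, Region B 126/280 = 45%, Region A 24/60 = 40%.
Inverse-response-rate weighting restores each class to its sampled count, so class totals weight by n_sampled:
  Region C: 120 × 2900 = 348,000
  Region E: 100 × 1400 = 140,000
  Region D: 320 × 850 = 272,000
  Region B: 280 × 750 = 210,000
  Region A: 60 × 700 = 42,000
Adjusted estimate = 1,012,000 / 880 = 1150 → $1,150.

$1,150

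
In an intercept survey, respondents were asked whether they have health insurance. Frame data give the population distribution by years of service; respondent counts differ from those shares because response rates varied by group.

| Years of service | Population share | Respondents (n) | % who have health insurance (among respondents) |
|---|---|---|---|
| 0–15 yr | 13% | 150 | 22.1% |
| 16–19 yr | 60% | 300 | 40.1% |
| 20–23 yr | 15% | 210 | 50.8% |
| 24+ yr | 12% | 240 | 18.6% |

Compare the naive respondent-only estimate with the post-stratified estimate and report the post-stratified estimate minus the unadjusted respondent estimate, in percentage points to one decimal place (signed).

+2.9 percentage points

Naive respondent-only estimate (weights = respondent counts):
  (150/900)×22.1 + (300/900)×40.1 + (210/900)×50.8 + (240/900)×18.6 = 33.8633%
Post-stratifying to population shares instead:
  0.13×22.1 + 0.6×40.1 + 0.15×50.8 + 0.12×18.6 = 36.785%
Difference = 36.785 − 33.8633 = 2.9217 pp.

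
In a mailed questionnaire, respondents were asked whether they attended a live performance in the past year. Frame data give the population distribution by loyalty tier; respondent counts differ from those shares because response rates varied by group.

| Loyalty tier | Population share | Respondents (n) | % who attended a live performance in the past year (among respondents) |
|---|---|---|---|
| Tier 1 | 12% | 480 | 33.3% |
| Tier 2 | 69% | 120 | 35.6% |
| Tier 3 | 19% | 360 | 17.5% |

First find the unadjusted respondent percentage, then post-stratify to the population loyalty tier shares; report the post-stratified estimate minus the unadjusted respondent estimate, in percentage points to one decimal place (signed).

Unadjusted (pooled respondent) estimate weights by respondent counts:
  (480/960)×33.3 + (120/960)×35.6 + (360/960)×17.5 = 27.6625%
Post-stratified estimate weights by population shares:
  0.12×33.3 + 0.69×35.6 + 0.19×17.5 = 31.885%
Difference = 31.885 − 27.6625 = 4.2225 pp.

+4.2 percentage points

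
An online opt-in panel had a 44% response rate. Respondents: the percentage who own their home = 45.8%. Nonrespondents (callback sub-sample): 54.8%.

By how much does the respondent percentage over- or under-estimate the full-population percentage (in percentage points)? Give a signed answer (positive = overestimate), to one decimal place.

-5.0 percentage points

Nonresponse fraction = 1 − 0.44 = 0.56.
Bias = (nonresponse fraction) × (respondent percentage − nonrespondent percentage)
     = 0.56 × (45.8 − 54.8) = 0.56 × -9 = -5.04.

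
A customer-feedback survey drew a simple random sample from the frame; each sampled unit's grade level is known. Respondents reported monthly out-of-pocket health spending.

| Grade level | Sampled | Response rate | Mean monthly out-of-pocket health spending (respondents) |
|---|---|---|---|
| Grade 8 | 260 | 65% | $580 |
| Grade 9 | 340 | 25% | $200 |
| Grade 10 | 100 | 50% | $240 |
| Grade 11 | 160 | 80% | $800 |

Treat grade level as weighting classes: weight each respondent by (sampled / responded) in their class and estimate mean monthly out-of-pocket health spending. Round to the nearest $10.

Inverse-response-rate weighting restores each class to its sampled count, so class totals weight by n_sampled:
  Grade 8: 260 × 580 = 150,800
  Grade 9: 340 × 200 = 68,000
  Grade 10: 100 × 240 = 24,000
  Grade 11: 160 × 800 = 128,000
Adjusted estimate = 370,800 / 860 = 431.163 → $430.

$430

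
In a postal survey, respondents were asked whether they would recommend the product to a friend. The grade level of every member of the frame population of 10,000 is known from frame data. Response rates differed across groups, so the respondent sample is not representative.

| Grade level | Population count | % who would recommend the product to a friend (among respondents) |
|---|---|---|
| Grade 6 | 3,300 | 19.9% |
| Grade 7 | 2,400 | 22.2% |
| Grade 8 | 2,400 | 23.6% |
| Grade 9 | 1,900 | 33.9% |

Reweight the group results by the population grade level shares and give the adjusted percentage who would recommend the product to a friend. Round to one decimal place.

Reweight to the known grade level distribution:
  Grade 6: (3,300/10,000) × 19.9 = 6.567
  Grade 7: (2,400/10,000) × 22.2 = 5.328
  Grade 8: (2,400/10,000) × 23.6 = 5.664
  Grade 9: (1,900/10,000) × 33.9 = 6.441
Post-stratified estimate = 24 → 24.0%.

24.0%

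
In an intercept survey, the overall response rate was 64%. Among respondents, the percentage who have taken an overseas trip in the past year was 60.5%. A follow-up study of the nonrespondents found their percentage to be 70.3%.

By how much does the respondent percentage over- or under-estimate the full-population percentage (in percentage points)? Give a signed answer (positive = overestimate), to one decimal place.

-3.5 percentage points

Nonresponse fraction = 1 − 0.64 = 0.36.
Bias = (nonresponse fraction) × (respondent percentage − nonrespondent percentage)
     = 0.36 × (60.5 − 70.3) = 0.36 × -9.8 = -3.528.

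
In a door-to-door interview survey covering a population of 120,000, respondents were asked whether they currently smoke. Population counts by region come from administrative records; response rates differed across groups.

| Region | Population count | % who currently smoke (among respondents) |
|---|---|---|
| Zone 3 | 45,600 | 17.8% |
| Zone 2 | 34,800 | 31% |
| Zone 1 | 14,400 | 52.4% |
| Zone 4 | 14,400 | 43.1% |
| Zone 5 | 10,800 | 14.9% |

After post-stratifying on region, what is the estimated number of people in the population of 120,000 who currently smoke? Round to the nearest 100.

Each cell contributes its population count × the respondent rate:
  Zone 3: 45,600 × 17.8% = 8116.8
  Zone 2: 34,800 × 31% = 10,788
  Zone 1: 14,400 × 52.4% = 7545.6
  Zone 4: 14,400 × 43.1% = 6206.4
  Zone 5: 10,800 × 14.9% = 1609.2
Estimated total = 34,266 → 34,300.

34,300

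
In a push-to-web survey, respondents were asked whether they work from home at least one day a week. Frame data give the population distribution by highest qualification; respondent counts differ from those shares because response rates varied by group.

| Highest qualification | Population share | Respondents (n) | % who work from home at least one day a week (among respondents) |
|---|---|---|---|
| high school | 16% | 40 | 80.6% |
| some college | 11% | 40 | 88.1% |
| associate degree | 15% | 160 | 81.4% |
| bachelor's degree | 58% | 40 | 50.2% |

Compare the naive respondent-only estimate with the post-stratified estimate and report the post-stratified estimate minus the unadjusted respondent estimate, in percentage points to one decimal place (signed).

Unadjusted (pooled respondent) estimate weights by respondent counts:
  (40/280)×80.6 + (40/280)×88.1 + (160/280)×81.4 + (40/280)×50.2 = 77.7857%
Reweighting by population highest qualification shares:
  0.16×80.6 + 0.11×88.1 + 0.15×81.4 + 0.58×50.2 = 63.913%
Difference = 63.913 − 77.7857 = -13.8727 pp.

-13.9 percentage points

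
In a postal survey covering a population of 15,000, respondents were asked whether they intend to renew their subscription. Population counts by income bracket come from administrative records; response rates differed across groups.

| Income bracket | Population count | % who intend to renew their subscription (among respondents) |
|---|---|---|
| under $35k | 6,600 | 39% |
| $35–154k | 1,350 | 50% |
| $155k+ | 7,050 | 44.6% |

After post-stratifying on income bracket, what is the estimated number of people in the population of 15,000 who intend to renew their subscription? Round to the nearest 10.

Estimated count per cell = population count × respondent percentage:
  under $35k: 6,600 × 39% = 2574
  $35–154k: 1,350 × 50% = 675
  $155k+: 7,050 × 44.6% = 3144.3
Estimated total = 6393.3 → 6,390.

6,390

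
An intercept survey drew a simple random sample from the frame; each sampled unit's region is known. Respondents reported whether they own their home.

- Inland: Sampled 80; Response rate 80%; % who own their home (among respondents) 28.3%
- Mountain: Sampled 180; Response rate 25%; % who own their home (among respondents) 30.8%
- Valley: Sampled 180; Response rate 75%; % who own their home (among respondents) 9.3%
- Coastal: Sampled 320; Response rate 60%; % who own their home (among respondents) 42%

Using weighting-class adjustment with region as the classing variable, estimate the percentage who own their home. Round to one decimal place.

30.2%

With weight = n_sampled/n_responded per class, the weighted class total is n_sampled:
  Inland: 80 × 28.3 = 2264
  Mountain: 180 × 30.8 = 5544
  Valley: 180 × 9.3 = 1674
  Coastal: 320 × 42 = 13,440
Adjusted estimate = 22,922 / 760 = 30.1605 → 30.2%.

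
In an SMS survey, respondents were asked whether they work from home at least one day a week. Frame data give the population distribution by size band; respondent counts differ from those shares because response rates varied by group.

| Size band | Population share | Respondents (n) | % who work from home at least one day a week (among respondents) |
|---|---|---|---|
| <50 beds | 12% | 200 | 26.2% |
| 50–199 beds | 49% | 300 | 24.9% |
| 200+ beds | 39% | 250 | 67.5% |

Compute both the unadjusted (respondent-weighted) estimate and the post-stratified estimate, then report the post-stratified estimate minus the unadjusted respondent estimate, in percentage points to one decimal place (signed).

+2.2 percentage points

Without adjustment, the pooled respondent share is:
  (200/750)×26.2 + (300/750)×24.9 + (250/750)×67.5 = 39.4467%
Reweighting by population size band shares:
  0.12×26.2 + 0.49×24.9 + 0.39×67.5 = 41.67%
Difference = 41.67 − 39.4467 = 2.2233 pp.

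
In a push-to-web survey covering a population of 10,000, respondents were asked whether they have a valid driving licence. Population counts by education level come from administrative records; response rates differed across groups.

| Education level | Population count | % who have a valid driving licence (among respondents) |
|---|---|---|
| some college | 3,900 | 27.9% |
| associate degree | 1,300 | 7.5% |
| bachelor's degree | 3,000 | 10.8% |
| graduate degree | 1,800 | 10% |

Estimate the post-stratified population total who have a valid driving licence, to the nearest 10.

1,690

Estimated count per cell = population count × respondent percentage:
  some college: 3,900 × 27.9% = 1088.1
  associate degree: 1,300 × 7.5% = 97.5
  bachelor's degree: 3,000 × 10.8% = 324
  graduate degree: 1,800 × 10% = 180
Estimated total = 1689.6 → 1,690.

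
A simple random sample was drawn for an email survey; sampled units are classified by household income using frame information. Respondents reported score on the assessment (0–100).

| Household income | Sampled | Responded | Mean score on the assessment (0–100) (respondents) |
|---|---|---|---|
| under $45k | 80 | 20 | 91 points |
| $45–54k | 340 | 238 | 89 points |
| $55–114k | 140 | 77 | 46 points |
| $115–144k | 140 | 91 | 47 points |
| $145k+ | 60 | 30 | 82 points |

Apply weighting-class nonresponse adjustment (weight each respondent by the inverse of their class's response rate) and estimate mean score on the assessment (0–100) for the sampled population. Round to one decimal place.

73.0

Class response rates: under $45k 20/80 = 25%, $45–54k 238/340 = 70%, $55–114k 77/140 = 55%, $115–144k 91/140 = 65%, $145k+ 30/60 = 50%.
Each respondent's weight = sampled/responded in their class; summing within a class gives n_sampled, so:
  under $45k: 80 × 91 = 7280
  $45–54k: 340 × 89 = 30,260
  $55–114k: 140 × 46 = 6440
  $115–144k: 140 × 47 = 6580
  $145k+: 60 × 82 = 4920
Adjusted estimate = 55,480 / 760 = 73 → 73.0.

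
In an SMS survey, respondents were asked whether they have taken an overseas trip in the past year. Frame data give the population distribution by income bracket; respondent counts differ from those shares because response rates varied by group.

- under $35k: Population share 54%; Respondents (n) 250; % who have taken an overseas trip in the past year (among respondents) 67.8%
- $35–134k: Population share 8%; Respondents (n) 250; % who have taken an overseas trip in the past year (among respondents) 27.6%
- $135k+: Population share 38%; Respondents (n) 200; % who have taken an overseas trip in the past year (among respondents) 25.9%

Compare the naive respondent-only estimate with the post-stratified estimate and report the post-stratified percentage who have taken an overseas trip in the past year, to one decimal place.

Naive respondent-only estimate (weights = respondent counts):
  (250/700)×67.8 + (250/700)×27.6 + (200/700)×25.9 = 41.4714%
Post-stratified estimate weights by population shares:
  0.54×67.8 + 0.08×27.6 + 0.38×25.9 = 48.662%

48.7%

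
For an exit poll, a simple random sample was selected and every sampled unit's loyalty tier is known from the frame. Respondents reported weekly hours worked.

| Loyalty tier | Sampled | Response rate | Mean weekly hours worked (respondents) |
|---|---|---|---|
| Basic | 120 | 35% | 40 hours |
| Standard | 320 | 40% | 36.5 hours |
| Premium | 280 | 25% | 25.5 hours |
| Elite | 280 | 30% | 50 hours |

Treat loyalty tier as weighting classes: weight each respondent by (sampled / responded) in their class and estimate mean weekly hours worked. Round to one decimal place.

With weight = n_sampled/n_responded per class, the weighted class total is n_sampled:
  Basic: 120 × 40 = 4800
  Standard: 320 × 36.5 = 11,680
  Premium: 280 × 25.5 = 7140
  Elite: 280 × 50 = 14,000
Adjusted estimate = 37,620 / 1,000 = 37.62 → 37.6.

37.6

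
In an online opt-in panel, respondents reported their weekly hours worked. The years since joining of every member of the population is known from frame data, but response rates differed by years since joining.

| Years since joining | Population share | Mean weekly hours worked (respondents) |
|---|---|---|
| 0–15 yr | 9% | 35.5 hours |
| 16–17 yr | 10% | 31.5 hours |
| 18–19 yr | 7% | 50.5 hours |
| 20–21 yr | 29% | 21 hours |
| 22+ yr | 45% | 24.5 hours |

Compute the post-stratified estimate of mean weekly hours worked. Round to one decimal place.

Post-stratification weights by population share, not respondent share:
  0–15 yr: 0.09 × 35.5 = 3.195
  16–17 yr: 0.1 × 31.5 = 3.15
  18–19 yr: 0.07 × 50.5 = 3.535
  20–21 yr: 0.29 × 21 = 6.09
  22+ yr: 0.45 × 24.5 = 11.025
Post-stratified estimate = 26.995 → 27.0.

27.0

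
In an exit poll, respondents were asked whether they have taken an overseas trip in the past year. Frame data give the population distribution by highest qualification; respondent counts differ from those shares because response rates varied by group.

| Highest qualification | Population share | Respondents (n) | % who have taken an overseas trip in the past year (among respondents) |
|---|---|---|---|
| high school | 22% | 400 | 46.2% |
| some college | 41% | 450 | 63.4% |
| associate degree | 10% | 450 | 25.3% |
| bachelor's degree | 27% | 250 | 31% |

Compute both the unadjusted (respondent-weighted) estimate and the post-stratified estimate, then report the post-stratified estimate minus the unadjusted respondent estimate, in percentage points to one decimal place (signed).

Unadjusted (pooled respondent) estimate weights by respondent counts:
  (400/1550)×46.2 + (450/1550)×63.4 + (450/1550)×25.3 + (250/1550)×31 = 42.6742%
Reweighting by population highest qualification shares:
  0.22×46.2 + 0.41×63.4 + 0.1×25.3 + 0.27×31 = 47.058%
Difference = 47.058 − 42.6742 = 4.3838 pp.

+4.4 percentage points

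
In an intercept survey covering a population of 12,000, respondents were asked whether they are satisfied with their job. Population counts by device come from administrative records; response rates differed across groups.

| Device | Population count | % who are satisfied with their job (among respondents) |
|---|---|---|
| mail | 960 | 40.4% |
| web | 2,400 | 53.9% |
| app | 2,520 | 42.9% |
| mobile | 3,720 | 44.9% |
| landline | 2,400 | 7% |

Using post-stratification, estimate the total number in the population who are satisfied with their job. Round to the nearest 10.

4,600

Apply each group's respondent rate to its population count:
  mail: 960 × 40.4% = 387.84
  web: 2,400 × 53.9% = 1293.6
  app: 2,520 × 42.9% = 1081.08
  mobile: 3,720 × 44.9% = 1670.28
  landline: 2,400 × 7% = 168
Estimated total = 4600.8 → 4,600.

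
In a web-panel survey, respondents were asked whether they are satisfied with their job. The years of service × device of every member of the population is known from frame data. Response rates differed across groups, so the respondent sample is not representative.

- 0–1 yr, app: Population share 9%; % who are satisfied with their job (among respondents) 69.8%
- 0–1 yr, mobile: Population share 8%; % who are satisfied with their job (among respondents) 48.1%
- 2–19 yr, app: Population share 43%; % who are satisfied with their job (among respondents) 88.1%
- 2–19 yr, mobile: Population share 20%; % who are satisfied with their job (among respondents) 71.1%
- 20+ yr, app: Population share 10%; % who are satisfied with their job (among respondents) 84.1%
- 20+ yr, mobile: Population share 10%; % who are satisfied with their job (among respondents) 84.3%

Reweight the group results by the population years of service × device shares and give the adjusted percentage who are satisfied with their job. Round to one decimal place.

Post-stratification weights by population share, not respondent share:
  0–1 yr, app: 0.09 × 69.8 = 6.282
  0–1 yr, mobile: 0.08 × 48.1 = 3.848
  2–19 yr, app: 0.43 × 88.1 = 37.883
  2–19 yr, mobile: 0.2 × 71.1 = 14.22
  20+ yr, app: 0.1 × 84.1 = 8.41
  20+ yr, mobile: 0.1 × 84.3 = 8.43
Post-stratified estimate = 79.073 → 79.1%.

79.1%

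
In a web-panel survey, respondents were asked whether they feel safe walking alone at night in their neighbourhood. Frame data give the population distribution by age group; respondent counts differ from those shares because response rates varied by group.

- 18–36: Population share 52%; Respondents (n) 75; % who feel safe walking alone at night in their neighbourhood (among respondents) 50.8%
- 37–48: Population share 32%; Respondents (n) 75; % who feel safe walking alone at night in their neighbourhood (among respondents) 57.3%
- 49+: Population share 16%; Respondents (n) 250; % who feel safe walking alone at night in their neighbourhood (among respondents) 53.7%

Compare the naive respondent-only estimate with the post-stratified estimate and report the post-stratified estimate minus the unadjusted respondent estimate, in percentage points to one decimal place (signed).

-0.5 percentage points

Unadjusted (pooled respondent) estimate weights by respondent counts:
  (75/400)×50.8 + (75/400)×57.3 + (250/400)×53.7 = 53.8312%
Post-stratifying to population shares instead:
  0.52×50.8 + 0.32×57.3 + 0.16×53.7 = 53.344%
Difference = 53.344 − 53.8312 = -0.4872 pp.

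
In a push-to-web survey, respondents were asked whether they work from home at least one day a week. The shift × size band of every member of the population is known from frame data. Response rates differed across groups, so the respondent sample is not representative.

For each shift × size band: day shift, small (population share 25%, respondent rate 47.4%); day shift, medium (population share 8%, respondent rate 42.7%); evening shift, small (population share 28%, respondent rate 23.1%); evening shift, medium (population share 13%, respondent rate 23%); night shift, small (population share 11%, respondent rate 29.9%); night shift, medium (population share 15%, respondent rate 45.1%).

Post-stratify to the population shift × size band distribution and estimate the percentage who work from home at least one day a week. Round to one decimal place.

34.8%

Weight each group's respondent value by its population share:
  day shift, small: 0.25 × 47.4 = 11.85
  day shift, medium: 0.08 × 42.7 = 3.416
  evening shift, small: 0.28 × 23.1 = 6.468
  evening shift, medium: 0.13 × 23 = 2.99
  night shift, small: 0.11 × 29.9 = 3.289
  night shift, medium: 0.15 × 45.1 = 6.765
Post-stratified estimate = 34.778 → 34.8%.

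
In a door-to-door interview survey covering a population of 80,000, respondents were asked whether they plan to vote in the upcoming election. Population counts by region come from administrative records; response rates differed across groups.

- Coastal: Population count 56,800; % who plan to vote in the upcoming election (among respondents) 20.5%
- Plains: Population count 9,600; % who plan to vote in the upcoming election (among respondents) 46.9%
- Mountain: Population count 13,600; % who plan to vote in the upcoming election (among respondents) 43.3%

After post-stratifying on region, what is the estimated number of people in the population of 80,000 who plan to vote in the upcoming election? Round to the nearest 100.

Estimated count per cell = population count × respondent percentage:
  Coastal: 56,800 × 20.5% = 11,644
  Plains: 9,600 × 46.9% = 4502.4
  Mountain: 13,600 × 43.3% = 5888.8
Estimated total = 22035.2 → 22,000.

22,000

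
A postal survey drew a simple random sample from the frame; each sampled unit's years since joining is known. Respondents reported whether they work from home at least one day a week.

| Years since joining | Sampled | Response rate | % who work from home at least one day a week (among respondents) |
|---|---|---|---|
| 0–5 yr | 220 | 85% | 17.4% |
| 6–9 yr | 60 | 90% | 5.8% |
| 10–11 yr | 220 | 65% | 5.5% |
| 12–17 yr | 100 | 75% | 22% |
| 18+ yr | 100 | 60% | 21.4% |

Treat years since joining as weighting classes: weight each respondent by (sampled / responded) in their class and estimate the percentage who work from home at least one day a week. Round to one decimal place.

With weight = n_sampled/n_responded per class, the weighted class total is n_sampled:
  0–5 yr: 220 × 17.4 = 3828
  6–9 yr: 60 × 5.8 = 348
  10–11 yr: 220 × 5.5 = 1210
  12–17 yr: 100 × 22 = 2200
  18+ yr: 100 × 21.4 = 2140
Adjusted estimate = 9726 / 700 = 13.8943 → 13.9%.

13.9%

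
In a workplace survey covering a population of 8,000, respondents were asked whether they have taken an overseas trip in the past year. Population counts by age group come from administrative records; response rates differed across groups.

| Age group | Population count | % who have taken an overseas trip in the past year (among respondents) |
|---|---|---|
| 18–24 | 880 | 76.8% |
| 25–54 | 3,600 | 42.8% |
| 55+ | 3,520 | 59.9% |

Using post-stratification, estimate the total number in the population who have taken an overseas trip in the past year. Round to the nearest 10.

Estimated count per cell = population count × respondent percentage:
  18–24: 880 × 76.8% = 675.84
  25–54: 3,600 × 42.8% = 1540.8
  55+: 3,520 × 59.9% = 2108.48
Estimated total = 4325.12 → 4,330.

4,330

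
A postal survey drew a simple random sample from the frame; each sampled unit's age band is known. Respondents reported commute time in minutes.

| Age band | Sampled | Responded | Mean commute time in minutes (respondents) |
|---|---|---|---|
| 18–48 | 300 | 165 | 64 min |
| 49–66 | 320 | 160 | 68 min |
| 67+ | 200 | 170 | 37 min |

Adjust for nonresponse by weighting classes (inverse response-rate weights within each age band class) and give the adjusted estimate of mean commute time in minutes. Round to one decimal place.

59.0

Response rates by class: 18–48 165/300 = 55%, 49–66 160/320 = 50%, 67+ 170/200 = 85%.
Each respondent's weight = sampled/responded in their class; summing within a class gives n_sampled, so:
  18–48: 300 × 64 = 19,200
  49–66: 320 × 68 = 21,760
  67+: 200 × 37 = 7400
Adjusted estimate = 48,360 / 820 = 58.9756 → 59.0.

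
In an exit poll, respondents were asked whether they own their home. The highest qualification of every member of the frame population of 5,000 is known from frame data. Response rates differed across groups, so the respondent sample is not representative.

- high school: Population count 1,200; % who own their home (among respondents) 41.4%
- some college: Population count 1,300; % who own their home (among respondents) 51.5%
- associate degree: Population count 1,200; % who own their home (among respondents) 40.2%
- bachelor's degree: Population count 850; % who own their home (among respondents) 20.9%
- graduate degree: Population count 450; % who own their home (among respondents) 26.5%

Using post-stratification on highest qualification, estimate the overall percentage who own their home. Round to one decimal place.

38.9%

Post-stratification weights by population share, not respondent share:
  high school: (1,200/5,000) × 41.4 = 9.936
  some college: (1,300/5,000) × 51.5 = 13.39
  associate degree: (1,200/5,000) × 40.2 = 9.648
  bachelor's degree: (850/5,000) × 20.9 = 3.553
  graduate degree: (450/5,000) × 26.5 = 2.385
Post-stratified estimate = 38.912 → 38.9%.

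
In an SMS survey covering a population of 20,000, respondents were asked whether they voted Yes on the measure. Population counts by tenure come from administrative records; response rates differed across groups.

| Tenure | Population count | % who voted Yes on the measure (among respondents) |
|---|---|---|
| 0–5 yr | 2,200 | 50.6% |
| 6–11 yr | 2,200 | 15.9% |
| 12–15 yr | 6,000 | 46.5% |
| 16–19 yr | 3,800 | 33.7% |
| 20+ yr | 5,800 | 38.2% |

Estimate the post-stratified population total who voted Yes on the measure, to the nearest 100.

Apply each group's respondent rate to its population count:
  0–5 yr: 2,200 × 50.6% = 1113.2
  6–11 yr: 2,200 × 15.9% = 349.8
  12–15 yr: 6,000 × 46.5% = 2790
  16–19 yr: 3,800 × 33.7% = 1280.6
  20+ yr: 5,800 × 38.2% = 2215.6
Estimated total = 7749.2 → 7,700.

7,700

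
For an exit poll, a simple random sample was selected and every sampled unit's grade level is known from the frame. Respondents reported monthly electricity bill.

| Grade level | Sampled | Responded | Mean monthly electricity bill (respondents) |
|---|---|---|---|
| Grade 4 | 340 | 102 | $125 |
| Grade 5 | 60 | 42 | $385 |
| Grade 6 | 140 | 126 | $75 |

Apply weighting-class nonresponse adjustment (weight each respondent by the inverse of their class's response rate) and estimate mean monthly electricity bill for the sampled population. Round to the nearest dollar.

Response rates by class: Grade 4 102/340 = 30%, Grade 5 42/60 = 70%, Grade 6 126/140 = 90%.
Weighting each respondent by the inverse class response rate inflates each class back to its sampled size, so the class weight is n_sampled:
  Grade 4: 340 × 125 = 42,500
  Grade 5: 60 × 385 = 23,100
  Grade 6: 140 × 75 = 10,500
Adjusted estimate = 76,100 / 540 = 140.926 → $141.

$141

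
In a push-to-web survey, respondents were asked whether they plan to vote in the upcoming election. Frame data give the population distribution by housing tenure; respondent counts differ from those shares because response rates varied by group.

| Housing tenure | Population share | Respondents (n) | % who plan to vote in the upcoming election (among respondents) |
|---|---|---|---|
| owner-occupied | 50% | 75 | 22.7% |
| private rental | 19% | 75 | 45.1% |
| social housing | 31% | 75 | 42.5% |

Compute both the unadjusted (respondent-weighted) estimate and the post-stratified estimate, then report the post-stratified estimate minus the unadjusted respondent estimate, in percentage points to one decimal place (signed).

Naive respondent-only estimate (weights = respondent counts):
  (75/225)×22.7 + (75/225)×45.1 + (75/225)×42.5 = 36.7667%
Post-stratifying to population shares instead:
  0.5×22.7 + 0.19×45.1 + 0.31×42.5 = 33.094%
Difference = 33.094 − 36.7667 = -3.6727 pp.

-3.7 percentage points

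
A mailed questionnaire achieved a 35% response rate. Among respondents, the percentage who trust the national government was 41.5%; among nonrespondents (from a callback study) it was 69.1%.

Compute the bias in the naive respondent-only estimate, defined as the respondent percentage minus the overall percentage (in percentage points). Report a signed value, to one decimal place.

-17.9 percentage points

Nonresponse fraction = 1 − 0.35 = 0.65.
Bias = (nonresponse fraction) × (respondent percentage − nonrespondent percentage)
     = 0.65 × (41.5 − 69.1) = 0.65 × -27.6 = -17.94.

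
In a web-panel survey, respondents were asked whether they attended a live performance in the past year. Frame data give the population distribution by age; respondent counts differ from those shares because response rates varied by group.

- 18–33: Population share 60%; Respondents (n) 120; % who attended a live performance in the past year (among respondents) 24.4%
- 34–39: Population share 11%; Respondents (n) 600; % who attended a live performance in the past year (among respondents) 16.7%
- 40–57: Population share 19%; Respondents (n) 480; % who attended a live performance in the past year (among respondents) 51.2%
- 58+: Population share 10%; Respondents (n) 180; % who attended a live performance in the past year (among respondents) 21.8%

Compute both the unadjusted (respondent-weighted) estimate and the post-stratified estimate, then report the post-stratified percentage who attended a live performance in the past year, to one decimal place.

28.4%

Without adjustment, the pooled respondent share is:
  (120/1380)×24.4 + (600/1380)×16.7 + (480/1380)×51.2 + (180/1380)×21.8 = 30.0348%
Post-stratified estimate weights by population shares:
  0.6×24.4 + 0.11×16.7 + 0.19×51.2 + 0.1×21.8 = 28.385%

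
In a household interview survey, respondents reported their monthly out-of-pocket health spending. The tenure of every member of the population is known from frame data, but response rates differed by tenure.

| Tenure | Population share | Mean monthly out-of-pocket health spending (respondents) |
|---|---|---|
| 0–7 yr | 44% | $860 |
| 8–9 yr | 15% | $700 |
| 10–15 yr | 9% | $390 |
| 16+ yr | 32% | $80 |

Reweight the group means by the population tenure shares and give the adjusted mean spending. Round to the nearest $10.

Post-stratification weights by population share, not respondent share:
  0–7 yr: 0.44 × 860 = 378.4
  8–9 yr: 0.15 × 700 = 105
  10–15 yr: 0.09 × 390 = 35.1
  16+ yr: 0.32 × 80 = 25.6
Post-stratified estimate = 544.1 → $540.

$540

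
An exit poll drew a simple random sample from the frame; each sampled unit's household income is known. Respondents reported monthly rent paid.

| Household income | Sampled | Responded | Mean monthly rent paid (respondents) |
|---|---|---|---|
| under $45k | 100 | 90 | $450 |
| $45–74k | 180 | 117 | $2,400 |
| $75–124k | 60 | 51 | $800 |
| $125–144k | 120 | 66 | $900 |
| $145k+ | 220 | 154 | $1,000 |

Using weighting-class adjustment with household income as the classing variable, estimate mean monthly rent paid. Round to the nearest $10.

$1,250

Response rates by class: under $45k 90/100 = 90%, $45–74k 117/180 = 65%, $75–124k 51/60 = 85%, $125–144k 66/120 = 55%, $145k+ 154/220 = 70%.
With weight = n_sampled/n_responded per class, the weighted class total is n_sampled:
  under $45k: 100 × 450 = 45,000
  $45–74k: 180 × 2400 = 432,000
  $75–124k: 60 × 800 = 48,000
  $125–144k: 120 × 900 = 108,000
  $145k+: 220 × 1000 = 220,000
Adjusted estimate = 853,000 / 680 = 1254.41 → $1,250.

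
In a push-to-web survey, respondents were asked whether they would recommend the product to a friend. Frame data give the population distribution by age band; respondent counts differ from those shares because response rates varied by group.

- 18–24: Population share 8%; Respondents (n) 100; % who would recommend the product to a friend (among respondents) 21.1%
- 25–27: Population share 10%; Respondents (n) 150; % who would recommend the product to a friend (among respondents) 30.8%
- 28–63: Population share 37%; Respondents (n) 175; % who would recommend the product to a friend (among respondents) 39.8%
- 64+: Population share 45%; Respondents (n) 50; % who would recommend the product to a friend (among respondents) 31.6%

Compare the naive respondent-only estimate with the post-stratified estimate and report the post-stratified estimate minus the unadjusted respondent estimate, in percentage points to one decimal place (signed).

+1.6 percentage points

Naive respondent-only estimate (weights = respondent counts):
  (100/475)×21.1 + (150/475)×30.8 + (175/475)×39.8 + (50/475)×31.6 = 32.1579%
Reweighting by population age band shares:
  0.08×21.1 + 0.1×30.8 + 0.37×39.8 + 0.45×31.6 = 33.714%
Difference = 33.714 − 32.1579 = 1.5561 pp.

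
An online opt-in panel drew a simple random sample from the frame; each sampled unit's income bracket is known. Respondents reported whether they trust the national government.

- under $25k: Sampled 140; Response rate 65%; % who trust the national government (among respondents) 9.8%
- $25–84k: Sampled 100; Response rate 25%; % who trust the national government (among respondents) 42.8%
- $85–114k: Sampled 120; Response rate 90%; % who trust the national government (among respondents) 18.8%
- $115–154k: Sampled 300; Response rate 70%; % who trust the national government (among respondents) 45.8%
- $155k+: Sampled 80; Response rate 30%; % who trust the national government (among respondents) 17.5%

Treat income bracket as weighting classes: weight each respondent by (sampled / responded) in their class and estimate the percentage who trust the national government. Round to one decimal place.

31.1%

Inverse-response-rate weighting restores each class to its sampled count, so class totals weight by n_sampled:
  under $25k: 140 × 9.8 = 1372
  $25–84k: 100 × 42.8 = 4280
  $85–114k: 120 × 18.8 = 2256
  $115–154k: 300 × 45.8 = 13,740
  $155k+: 80 × 17.5 = 1400
Adjusted estimate = 23,048 / 740 = 31.1459 → 31.1%.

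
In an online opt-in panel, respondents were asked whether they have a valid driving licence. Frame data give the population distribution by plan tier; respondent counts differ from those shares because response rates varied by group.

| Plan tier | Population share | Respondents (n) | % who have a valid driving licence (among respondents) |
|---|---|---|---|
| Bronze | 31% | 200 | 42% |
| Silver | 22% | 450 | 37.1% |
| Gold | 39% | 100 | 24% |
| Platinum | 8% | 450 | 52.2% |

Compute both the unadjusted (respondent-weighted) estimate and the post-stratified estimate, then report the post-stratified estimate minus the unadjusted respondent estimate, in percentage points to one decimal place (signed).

-7.8 percentage points

Naive respondent-only estimate (weights = respondent counts):
  (200/1200)×42 + (450/1200)×37.1 + (100/1200)×24 + (450/1200)×52.2 = 42.4875%
Post-stratified estimate weights by population shares:
  0.31×42 + 0.22×37.1 + 0.39×24 + 0.08×52.2 = 34.718%
Difference = 34.718 − 42.4875 = -7.7695 pp.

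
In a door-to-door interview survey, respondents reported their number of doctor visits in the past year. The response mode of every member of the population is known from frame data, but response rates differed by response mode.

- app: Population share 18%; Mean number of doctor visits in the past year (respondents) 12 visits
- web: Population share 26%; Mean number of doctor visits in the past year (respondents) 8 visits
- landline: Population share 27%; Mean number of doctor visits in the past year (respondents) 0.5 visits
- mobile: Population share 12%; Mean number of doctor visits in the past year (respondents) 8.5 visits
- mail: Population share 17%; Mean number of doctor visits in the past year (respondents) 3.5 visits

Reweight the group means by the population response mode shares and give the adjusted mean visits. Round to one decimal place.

6.0

Each cell contributes population-share × respondent value:
  app: 0.18 × 12 = 2.16
  web: 0.26 × 8 = 2.08
  landline: 0.27 × 0.5 = 0.135
  mobile: 0.12 × 8.5 = 1.02
  mail: 0.17 × 3.5 = 0.595
Post-stratified estimate = 5.99 → 6.0.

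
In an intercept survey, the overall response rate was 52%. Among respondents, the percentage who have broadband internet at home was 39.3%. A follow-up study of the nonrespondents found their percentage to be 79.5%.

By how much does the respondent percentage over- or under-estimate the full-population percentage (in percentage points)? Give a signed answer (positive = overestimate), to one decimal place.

-19.3 percentage points

Nonresponse fraction = 1 − 0.52 = 0.48.
Bias = (nonresponse fraction) × (respondent percentage − nonrespondent percentage)
     = 0.48 × (39.3 − 79.5) = 0.48 × -40.2 = -19.296.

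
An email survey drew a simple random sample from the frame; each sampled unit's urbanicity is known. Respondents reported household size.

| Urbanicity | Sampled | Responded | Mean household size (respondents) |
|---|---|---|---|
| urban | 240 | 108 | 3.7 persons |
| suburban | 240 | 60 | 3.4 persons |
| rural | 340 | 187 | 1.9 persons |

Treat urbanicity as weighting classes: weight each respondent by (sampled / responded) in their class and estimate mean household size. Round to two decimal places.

2.87

Response rates by class: urban 108/240 = 45%, suburban 60/240 = 25%, rural 187/340 = 55%.
Inverse-response-rate weighting restores each class to its sampled count, so class totals weight by n_sampled:
  urban: 240 × 3.7 = 888
  suburban: 240 × 3.4 = 816
  rural: 340 × 1.9 = 646
Adjusted estimate = 2350 / 820 = 2.86585 → 2.87.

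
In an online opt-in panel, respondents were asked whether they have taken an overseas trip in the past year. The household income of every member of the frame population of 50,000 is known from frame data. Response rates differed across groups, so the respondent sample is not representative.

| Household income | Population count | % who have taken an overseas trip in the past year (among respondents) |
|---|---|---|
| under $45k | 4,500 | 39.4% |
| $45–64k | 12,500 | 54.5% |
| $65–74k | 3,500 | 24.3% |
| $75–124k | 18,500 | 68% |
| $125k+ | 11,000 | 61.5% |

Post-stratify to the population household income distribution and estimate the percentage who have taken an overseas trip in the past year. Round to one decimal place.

57.6%

Weight each group's respondent value by its population share:
  under $45k: (4,500/50,000) × 39.4 = 3.546
  $45–64k: (12,500/50,000) × 54.5 = 13.625
  $65–74k: (3,500/50,000) × 24.3 = 1.701
  $75–124k: (18,500/50,000) × 68 = 25.16
  $125k+: (11,000/50,000) × 61.5 = 13.53
Post-stratified estimate = 57.562 → 57.6%.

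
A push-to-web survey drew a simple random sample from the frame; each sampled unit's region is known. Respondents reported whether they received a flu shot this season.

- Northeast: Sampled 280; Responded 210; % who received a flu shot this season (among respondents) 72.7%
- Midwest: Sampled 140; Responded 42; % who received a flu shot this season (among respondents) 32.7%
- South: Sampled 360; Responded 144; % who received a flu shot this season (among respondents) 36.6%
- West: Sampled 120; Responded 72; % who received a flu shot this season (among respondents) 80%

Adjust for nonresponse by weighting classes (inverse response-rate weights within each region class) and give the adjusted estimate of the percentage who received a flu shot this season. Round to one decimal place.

53.0%

Class response rates: Northeast 210/280 = 75%, Midwest 42/140 = 30%, South 144/360 = 40%, West 72/120 = 60%.
Inverse-response-rate weighting restores each class to its sampled count, so class totals weight by n_sampled:
  Northeast: 280 × 72.7 = 20,356
  Midwest: 140 × 32.7 = 4578
  South: 360 × 36.6 = 13,176
  West: 120 × 80 = 9600
Adjusted estimate = 47,710 / 900 = 53.0111 → 53.0%.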